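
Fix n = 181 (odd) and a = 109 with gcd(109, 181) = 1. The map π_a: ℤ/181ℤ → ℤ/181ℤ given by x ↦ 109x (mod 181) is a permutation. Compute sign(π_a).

-1

Orbit of 65 under x↦109x: [65, 26, 119, 120, 48, 164, 138]… (length divides ord_181(109)).
Cycle type of π: 36×5 + 1; total 6 cycles.
n − c = 181 − 6 = 175; sign = (−1)^175 = -1.
Check: (109/181) = -1 by Zolotarev.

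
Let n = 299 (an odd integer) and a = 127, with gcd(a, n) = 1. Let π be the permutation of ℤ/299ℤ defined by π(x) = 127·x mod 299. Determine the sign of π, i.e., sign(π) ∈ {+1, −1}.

+1

Start at x=55: 55 → 108 → 261 → 257 → 48 → 116 → 81 → … (one orbit).
π_127 has 9 disjoint cycles with lengths [66, 66, 66, 66, 11, 11, 6, 6, 1] on {0,…,298}.
n − c = 299 − 9 = 290; sign = (−1)^290 = +1.
Via Zolotarev, sign(π_{127}) = (127|299) = +1.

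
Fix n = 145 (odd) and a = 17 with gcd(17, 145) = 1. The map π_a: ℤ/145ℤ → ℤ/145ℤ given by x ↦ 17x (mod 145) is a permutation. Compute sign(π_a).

Trace 144: π^k(144) = [144, 128, 1, 17] for k=0..3.
Cycle lengths of π_17 on ℤ/145ℤ: [4, 4, 4, 4, 4, 4, 4, 4, 4, 4, 4, 4, 4, 4, 4, 4, 4, 4, 4, 4, 4, 4, 4, 4, 4, 4, 4, 4, 4, 4, 4, 4, 4, 4, 4, 4, 1]; 37 cycles in total.
37 cycles on 145: each ℓ→(−1)^(ℓ−1), product (−1)^108 = +1.
(17|145)_J = +1 (Zolotarev's lemma cross-check).

+1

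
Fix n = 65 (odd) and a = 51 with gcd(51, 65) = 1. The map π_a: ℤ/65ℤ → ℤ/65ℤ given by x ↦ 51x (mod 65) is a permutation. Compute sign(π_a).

Trace 1: π^k(1) = [1, 51] for k=0..1.
π_51 has 35 disjoint cycles with lengths [2, 2, 2, 2, 2, 2, 2, 2, 2, 2, 2, 2, 2, 2, 2, 2, 2, 2, 2, 2, 2, 2, 2, 2, 2, 2, 2, 2, 2, 2, 1, 1, 1, 1, 1] on {0,…,64}.
65 − 35 = 30 transpositions; sign(π) = (−1)^30 = +1.
(51|65)_J = +1 (Zolotarev's lemma cross-check).

+1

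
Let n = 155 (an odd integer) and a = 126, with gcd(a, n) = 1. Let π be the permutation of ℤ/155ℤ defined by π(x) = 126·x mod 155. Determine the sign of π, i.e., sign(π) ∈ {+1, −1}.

Orbit of 126 under x↦126x: [126, 66, 101, 16, 1]… (length divides ord_155(126)).
35 cycles of lengths [5, 5, 5, 5, 5, 5, 5, 5, 5, 5, 5, 5, 5, 5, 5, 5, 5, 5, 5, 5, 5, 5, 5, 5, 5, 5, 5, 5, 5, 5, 1, 1, 1, 1, 1].
35 cycles on 155: each ℓ→(−1)^(ℓ−1), product (−1)^120 = +1.
The Jacobi symbol (126|155) = +1 (Zolotarev) agrees.

+1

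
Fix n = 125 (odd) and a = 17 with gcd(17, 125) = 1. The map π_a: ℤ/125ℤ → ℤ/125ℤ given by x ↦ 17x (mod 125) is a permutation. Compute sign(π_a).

-1

Orbit of 33 under x↦17x: [33, 61, 37, 4, 68, 31, 27]… (length divides ord_125(17)).
The orbit structure of x ↦ 17x mod 125: 4 orbits of sizes [100, 20, 4, 1].
4 cycles on 125: each ℓ→(−1)^(ℓ−1), product (−1)^121 = -1.
Zolotarev: (17|125) = -1, matching the cycle-count sign.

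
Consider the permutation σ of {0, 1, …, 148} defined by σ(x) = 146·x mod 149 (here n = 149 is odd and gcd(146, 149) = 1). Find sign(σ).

-1

Start at x=83: 83 → 49 → 2 → 143 → 18 → 95 → 13 → … (one orbit).
Cycle type of π: 148 + 1; total 2 cycles.
With 2 cycles on 149 points, sign = (−1)^{149−2} = -1.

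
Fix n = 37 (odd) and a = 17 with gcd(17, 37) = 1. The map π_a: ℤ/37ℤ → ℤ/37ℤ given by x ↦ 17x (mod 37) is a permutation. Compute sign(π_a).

Start at x=18: 18 → 10 → 22 → 4 → 31 → 9 → 5 → … (one orbit).
Cycle type of π: 36 + 1; total 2 cycles.
Σ(ℓ_i−1) = 37−2 = 35; sign = (−1)^35 = -1.
Zolotarev: (17|37) = -1, matching the cycle-count sign.

-1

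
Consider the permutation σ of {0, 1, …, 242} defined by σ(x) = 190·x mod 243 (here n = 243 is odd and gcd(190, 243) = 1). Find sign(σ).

Trace 163: π^k(163) = [163, 109, 55, 1, 190, 136, 82] for k=0..6.
Cycle lengths of π_190 on ℤ/243ℤ: [9, 9, 9, 9, 9, 9, 9, 9, 9, 9, 9, 9, 9, 9, 9, 9, 9, 9, 3, 3, 3, 3, 3, 3, 3, 3, 3, 3, 3, 3, 3, 3, 3, 3, 3, 3, 1, 1, 1, 1, 1, 1, 1, 1, 1, 1, 1, 1, 1, 1, 1, 1, 1, 1, 1, 1, 1, 1, 1, 1, 1, 1, 1]; 63 cycles in total.
243 − 63 = 180 transpositions; sign(π) = (−1)^180 = +1.

+1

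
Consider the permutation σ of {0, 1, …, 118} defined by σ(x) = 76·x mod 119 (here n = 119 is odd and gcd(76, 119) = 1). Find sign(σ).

-1

Start at x=1: 1 → 76 → 64 → 104 → 50 → 111 → 106 → … (one orbit).
Cycle lengths of π_76 on ℤ/119ℤ: [8, 8, 8, 8, 8, 8, 8, 8, 8, 8, 8, 8, 8, 8, 2, 2, 2, 1]; 18 cycles in total.
With 18 cycles on 119 points, sign = (−1)^{119−18} = -1.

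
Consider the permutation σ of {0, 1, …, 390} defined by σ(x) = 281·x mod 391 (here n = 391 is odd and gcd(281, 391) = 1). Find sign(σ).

-1

Trace 168: π^k(168) = [168, 288, 382, 208, 189, 324, 332] for k=0..6.
Decompose π into cycles: lengths [88, 88, 88, 88, 22, 8, 8, 1] (8 cycles, including the fixed point 0).
n − c = 391 − 8 = 383; sign = (−1)^383 = -1.
Via Zolotarev, sign(π_{281}) = (281|391) = -1.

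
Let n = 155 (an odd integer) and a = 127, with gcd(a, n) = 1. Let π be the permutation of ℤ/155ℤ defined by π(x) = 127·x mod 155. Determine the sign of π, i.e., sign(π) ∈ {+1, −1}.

Start at x=16: 16 → 17 → 144 → 153 → 56 → 137 → 39 → … (one orbit).
Cycle lengths of π_127 on ℤ/155ℤ: [60, 60, 30, 4, 1]; 5 cycles in total.
n − c = 155 − 5 = 150; sign = (−1)^150 = +1.

+1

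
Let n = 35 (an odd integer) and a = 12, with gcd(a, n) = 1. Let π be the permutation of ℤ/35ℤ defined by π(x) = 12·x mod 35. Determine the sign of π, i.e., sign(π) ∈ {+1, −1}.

+1

Start at x=3: 3 → 1 → 12 → 4 → 13 → 16 → 17 → … (one orbit).
Cycle type of π: 12×2 + 6 + 4 + 1; total 5 cycles.
5 cycles on 35: each ℓ→(−1)^(ℓ−1), product (−1)^30 = +1.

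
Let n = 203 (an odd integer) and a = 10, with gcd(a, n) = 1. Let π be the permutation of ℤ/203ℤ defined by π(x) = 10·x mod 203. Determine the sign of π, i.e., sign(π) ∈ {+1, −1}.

Trace 101: π^k(101) = [101, 198, 153, 109, 75, 141, 192] for k=0..6.
5 cycles of lengths [84, 84, 28, 6, 1].
sign(π) = (−1)^{n − #cycles} = (−1)^{203−5} = (−1)^198 = +1.
(10|203)_J = +1 (Zolotarev's lemma cross-check).

+1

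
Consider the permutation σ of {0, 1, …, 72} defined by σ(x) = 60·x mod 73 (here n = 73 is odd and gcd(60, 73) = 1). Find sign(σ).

Trace 7: π^k(7) = [7, 55, 15, 24, 53, 41, 51] for k=0..6.
Cycle type of π: 72 + 1; total 2 cycles.
Σ(ℓ_i−1) = 73−2 = 71; sign = (−1)^71 = -1.
Via Zolotarev, sign(π_{60}) = (60|73) = -1.

-1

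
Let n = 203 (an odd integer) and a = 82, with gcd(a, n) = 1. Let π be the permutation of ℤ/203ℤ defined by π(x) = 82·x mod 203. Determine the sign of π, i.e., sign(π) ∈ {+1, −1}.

Orbit of 123 under x↦82x: [123, 139, 30, 24, 141, 194, 74]… (length divides ord_203(82)).
π_82 has 10 disjoint cycles with lengths [42, 42, 42, 42, 7, 7, 7, 7, 6, 1] on {0,…,202}.
10 cycles on 203: each ℓ→(−1)^(ℓ−1), product (−1)^193 = -1.
(82|203)_J = -1 (Zolotarev's lemma cross-check).

-1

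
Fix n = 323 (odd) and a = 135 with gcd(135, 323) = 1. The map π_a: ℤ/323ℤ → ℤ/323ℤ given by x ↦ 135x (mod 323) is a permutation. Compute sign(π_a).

Orbit of 203 under x↦135x: [203, 273, 33, 256, 322, 188, 186]… (length divides ord_323(135)).
Cycle type of π: 18×17 + 2×8 + 1; total 26 cycles.
26 cycles on 323: each ℓ→(−1)^(ℓ−1), product (−1)^297 = -1.
Zolotarev: (135|323) = -1, matching the cycle-count sign.

-1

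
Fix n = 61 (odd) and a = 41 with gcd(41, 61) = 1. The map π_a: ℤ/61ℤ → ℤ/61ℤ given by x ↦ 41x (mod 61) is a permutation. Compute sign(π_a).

+1

Orbit of 20 under x↦41x: [20, 27, 9, 3, 1, 41, 34]… (length divides ord_61(41)).
Cycle type of π: 10×6 + 1; total 7 cycles.
sign(π) = (−1)^{n − #cycles} = (−1)^{61−7} = (−1)^54 = +1.
Zolotarev: (41|61) = +1, matching the cycle-count sign.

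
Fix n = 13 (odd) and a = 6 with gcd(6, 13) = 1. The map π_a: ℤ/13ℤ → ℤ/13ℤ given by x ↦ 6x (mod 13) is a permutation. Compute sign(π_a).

Orbit of 11 under x↦6x: [11, 1, 6, 10, 8, 9, 2]… (length divides ord_13(6)).
Cycle type of π: 12 + 1; total 2 cycles.
n − c = 13 − 2 = 11; sign = (−1)^11 = -1.
Zolotarev: (6|13) = -1, matching the cycle-count sign.

-1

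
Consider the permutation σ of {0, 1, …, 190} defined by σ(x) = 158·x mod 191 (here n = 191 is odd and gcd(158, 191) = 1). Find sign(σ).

+1

Orbit of 69 under x↦158x: [69, 15, 78, 100, 138, 30, 156]… (length divides ord_191(158)).
Cycle type of π: 95×2 + 1; total 3 cycles.
191 − 3 = 188 transpositions; sign(π) = (−1)^188 = +1.
Via Zolotarev, sign(π_{158}) = (158|191) = +1.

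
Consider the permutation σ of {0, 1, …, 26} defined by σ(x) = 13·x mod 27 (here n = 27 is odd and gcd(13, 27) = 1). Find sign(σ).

+1

Start at x=13: 13 → 7 → 10 → 22 → 16 → 19 → 4 → … (one orbit).
π_13 has 7 disjoint cycles with lengths [9, 9, 3, 3, 1, 1, 1] on {0,…,26}.
27 − 7 = 20 transpositions; sign(π) = (−1)^20 = +1.
Zolotarev: (13|27) = +1, matching the cycle-count sign.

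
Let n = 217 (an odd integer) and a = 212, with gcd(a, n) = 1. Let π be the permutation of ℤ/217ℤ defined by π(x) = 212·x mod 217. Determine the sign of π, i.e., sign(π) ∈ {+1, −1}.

-1

Trace 25: π^k(25) = [25, 92, 191, 130, 1, 212] for k=0..5.
38 cycles of lengths [6, 6, 6, 6, 6, 6, 6, 6, 6, 6, 6, 6, 6, 6, 6, 6, 6, 6, 6, 6, 6, 6, 6, 6, 6, 6, 6, 6, 6, 6, 6, 6, 6, 6, 6, 3, 3, 1].
With 38 cycles on 217 points, sign = (−1)^{217−38} = -1.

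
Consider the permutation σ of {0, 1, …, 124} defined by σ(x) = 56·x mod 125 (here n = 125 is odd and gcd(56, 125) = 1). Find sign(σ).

+1

Trace 91: π^k(91) = [91, 96, 1, 56, 11, 116, 121] for k=0..6.
π_56 has 13 disjoint cycles with lengths [25, 25, 25, 25, 5, 5, 5, 5, 1, 1, 1, 1, 1] on {0,…,124}.
n − c = 125 − 13 = 112; sign = (−1)^112 = +1.
Zolotarev: (56|125) = +1, matching the cycle-count sign.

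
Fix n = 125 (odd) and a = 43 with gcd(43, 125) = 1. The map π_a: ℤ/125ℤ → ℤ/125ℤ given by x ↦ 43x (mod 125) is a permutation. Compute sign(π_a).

Trace 24: π^k(24) = [24, 32, 1, 43, 99, 7, 51] for k=0..6.
Decompose π into cycles: lengths [20, 20, 20, 20, 20, 4, 4, 4, 4, 4, 4, 1] (12 cycles, including the fixed point 0).
12 cycles on 125: each ℓ→(−1)^(ℓ−1), product (−1)^113 = -1.
The Jacobi symbol (43|125) = -1 (Zolotarev) agrees.

-1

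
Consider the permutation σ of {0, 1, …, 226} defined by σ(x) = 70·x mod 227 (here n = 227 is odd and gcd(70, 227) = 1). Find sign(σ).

+1

Orbit of 27 under x↦70x: [27, 74, 186, 81, 222, 104, 16]… (length divides ord_227(70)).
The orbit structure of x ↦ 70x mod 227: 3 orbits of sizes [113, 113, 1].
sign(π) = (−1)^{n − #cycles} = (−1)^{227−3} = (−1)^224 = +1.
Check: (70/227) = +1 by Zolotarev.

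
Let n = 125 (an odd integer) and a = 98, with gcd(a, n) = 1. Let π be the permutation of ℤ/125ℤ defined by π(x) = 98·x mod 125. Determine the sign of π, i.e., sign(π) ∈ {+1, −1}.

Trace 24: π^k(24) = [24, 102, 121, 108, 84, 107, 111] for k=0..6.
π_98 has 4 disjoint cycles with lengths [100, 20, 4, 1] on {0,…,124}.
4 cycles on 125: each ℓ→(−1)^(ℓ−1), product (−1)^121 = -1.

-1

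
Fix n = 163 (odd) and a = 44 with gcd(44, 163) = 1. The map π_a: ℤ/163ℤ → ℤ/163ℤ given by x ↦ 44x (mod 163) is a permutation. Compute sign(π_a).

-1

Trace 94: π^k(94) = [94, 61, 76, 84, 110, 113, 82] for k=0..6.
2 cycles of lengths [162, 1].
163 − 2 = 161 transpositions; sign(π) = (−1)^161 = -1.
(44|163)_J = -1 (Zolotarev's lemma cross-check).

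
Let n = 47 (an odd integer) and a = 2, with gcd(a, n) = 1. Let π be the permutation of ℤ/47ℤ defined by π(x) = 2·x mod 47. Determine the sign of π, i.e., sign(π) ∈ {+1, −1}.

+1

Trace 2: π^k(2) = [2, 4, 8, 16, 32, 17, 34] for k=0..6.
3 cycles of lengths [23, 23, 1].
47 − 3 = 44 transpositions; sign(π) = (−1)^44 = +1.
Check: (2/47) = +1 by Zolotarev.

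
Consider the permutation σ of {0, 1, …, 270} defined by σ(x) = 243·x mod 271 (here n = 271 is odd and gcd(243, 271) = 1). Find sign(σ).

Orbit of 29 under x↦243x: [29, 1, 243, 242, 270, 28]… (length divides ord_271(243)).
Cycle type of π: 6×45 + 1; total 46 cycles.
271 − 46 = 225 transpositions; sign(π) = (−1)^225 = -1.
Check: (243/271) = -1 by Zolotarev.

-1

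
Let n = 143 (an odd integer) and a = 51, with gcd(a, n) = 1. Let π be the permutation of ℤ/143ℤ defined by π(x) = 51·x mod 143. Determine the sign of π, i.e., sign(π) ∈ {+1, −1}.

-1

Orbit of 51 under x↦51x: [51, 27, 90, 14, 142, 92, 116]… (length divides ord_143(51)).
Cycle lengths of π_51 on ℤ/143ℤ: [10, 10, 10, 10, 10, 10, 10, 10, 10, 10, 10, 10, 10, 2, 2, 2, 2, 2, 2, 1]; 20 cycles in total.
sign(π) = (−1)^{n − #cycles} = (−1)^{143−20} = (−1)^123 = -1.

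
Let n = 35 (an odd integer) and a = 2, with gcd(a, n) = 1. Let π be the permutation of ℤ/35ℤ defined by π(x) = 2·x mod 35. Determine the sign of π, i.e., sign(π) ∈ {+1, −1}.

-1

Start at x=22: 22 → 9 → 18 → 1 → 2 → 4 → 8 → … (one orbit).
Decompose π into cycles: lengths [12, 12, 4, 3, 3, 1] (6 cycles, including the fixed point 0).
sign(π) = (−1)^{n − #cycles} = (−1)^{35−6} = (−1)^29 = -1.
Check: (2/35) = -1 by Zolotarev.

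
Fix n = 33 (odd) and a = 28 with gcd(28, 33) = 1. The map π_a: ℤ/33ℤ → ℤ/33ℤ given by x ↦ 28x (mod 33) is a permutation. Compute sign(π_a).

-1

Start at x=28: 28 → 25 → 7 → 31 → 10 → 16 → 19 → … (one orbit).
π_28 has 6 disjoint cycles with lengths [10, 10, 10, 1, 1, 1] on {0,…,32}.
sign(π) = (−1)^{n − #cycles} = (−1)^{33−6} = (−1)^27 = -1.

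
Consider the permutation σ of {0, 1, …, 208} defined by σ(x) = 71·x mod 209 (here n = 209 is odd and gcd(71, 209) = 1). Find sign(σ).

-1

Start at x=34: 34 → 115 → 14 → 158 → 141 → 188 → 181 → … (one orbit).
π_71 has 6 disjoint cycles with lengths [90, 90, 18, 5, 5, 1] on {0,…,208}.
sign(π) = (−1)^{n − #cycles} = (−1)^{209−6} = (−1)^203 = -1.
Via Zolotarev, sign(π_{71}) = (71|209) = -1.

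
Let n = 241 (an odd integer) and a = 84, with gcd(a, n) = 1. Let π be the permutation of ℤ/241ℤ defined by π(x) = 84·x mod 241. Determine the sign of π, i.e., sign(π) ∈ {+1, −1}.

Orbit of 34 under x↦84x: [34, 205, 109, 239, 73, 107, 71]… (length divides ord_241(84)).
2 cycles of lengths [240, 1].
Σ(ℓ_i−1) = 241−2 = 239; sign = (−1)^239 = -1.
(84|241)_J = -1 (Zolotarev's lemma cross-check).

-1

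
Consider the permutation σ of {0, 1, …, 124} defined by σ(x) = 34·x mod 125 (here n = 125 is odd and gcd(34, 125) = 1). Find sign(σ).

+1

Trace 114: π^k(114) = [114, 1, 34, 31, 54, 86, 49] for k=0..6.
The orbit structure of x ↦ 34x mod 125: 7 orbits of sizes [50, 50, 10, 10, 2, 2, 1].
Σ(ℓ_i−1) = 125−7 = 118; sign = (−1)^118 = +1.
Via Zolotarev, sign(π_{34}) = (34|125) = +1.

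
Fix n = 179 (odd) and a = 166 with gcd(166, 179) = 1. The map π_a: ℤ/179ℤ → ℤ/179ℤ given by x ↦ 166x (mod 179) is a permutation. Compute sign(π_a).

Trace 116: π^k(116) = [116, 103, 93, 44, 144, 97, 171] for k=0..6.
Decompose π into cycles: lengths [178, 1] (2 cycles, including the fixed point 0).
2 cycles on 179: each ℓ→(−1)^(ℓ−1), product (−1)^177 = -1.
The Jacobi symbol (166|179) = -1 (Zolotarev) agrees.

-1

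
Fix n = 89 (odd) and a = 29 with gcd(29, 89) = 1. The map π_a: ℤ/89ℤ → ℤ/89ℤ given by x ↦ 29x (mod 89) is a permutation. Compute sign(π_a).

-1

Trace 5: π^k(5) = [5, 56, 22, 15, 79, 66, 45] for k=0..6.
Cycle lengths of π_29 on ℤ/89ℤ: [88, 1]; 2 cycles in total.
sign(π) = (−1)^{n − #cycles} = (−1)^{89−2} = (−1)^87 = -1.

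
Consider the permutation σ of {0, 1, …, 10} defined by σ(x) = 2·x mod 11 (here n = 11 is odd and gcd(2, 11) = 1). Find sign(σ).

-1

Trace 5: π^k(5) = [5, 10, 9, 7, 3, 6, 1] for k=0..6.
The orbit structure of x ↦ 2x mod 11: 2 orbits of sizes [10, 1].
2 cycles on 11: each ℓ→(−1)^(ℓ−1), product (−1)^9 = -1.
Check: (2/11) = -1 by Zolotarev.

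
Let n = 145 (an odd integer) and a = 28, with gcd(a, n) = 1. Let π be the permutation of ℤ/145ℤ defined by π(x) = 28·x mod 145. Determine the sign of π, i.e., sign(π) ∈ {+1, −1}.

Start at x=57: 57 → 1 → 28 → 59 → 57 (one orbit).
44 cycles of lengths [4, 4, 4, 4, 4, 4, 4, 4, 4, 4, 4, 4, 4, 4, 4, 4, 4, 4, 4, 4, 4, 4, 4, 4, 4, 4, 4, 4, 4, 2, 2, 2, 2, 2, 2, 2, 2, 2, 2, 2, 2, 2, 2, 1].
44 cycles on 145: each ℓ→(−1)^(ℓ−1), product (−1)^101 = -1.

-1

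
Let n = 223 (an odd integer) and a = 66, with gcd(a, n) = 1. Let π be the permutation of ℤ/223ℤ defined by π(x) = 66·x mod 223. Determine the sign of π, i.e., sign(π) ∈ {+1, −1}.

+1

Trace 120: π^k(120) = [120, 115, 8, 82, 60, 169, 4] for k=0..6.
The orbit structure of x ↦ 66x mod 223: 7 orbits of sizes [37, 37, 37, 37, 37, 37, 1].
n − c = 223 − 7 = 216; sign = (−1)^216 = +1.
(66|223)_J = +1 (Zolotarev's lemma cross-check).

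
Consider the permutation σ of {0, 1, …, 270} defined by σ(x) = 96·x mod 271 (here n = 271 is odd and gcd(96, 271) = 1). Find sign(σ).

Orbit of 141 under x↦96x: [141, 257, 11, 243, 22, 215, 44]… (length divides ord_271(96)).
Cycle lengths of π_96 on ℤ/271ℤ: [270, 1]; 2 cycles in total.
n − c = 271 − 2 = 269; sign = (−1)^269 = -1.
The Jacobi symbol (96|271) = -1 (Zolotarev) agrees.

-1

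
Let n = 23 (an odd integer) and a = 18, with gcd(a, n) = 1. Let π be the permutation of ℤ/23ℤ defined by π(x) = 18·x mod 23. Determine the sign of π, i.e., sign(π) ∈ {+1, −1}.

Start at x=1: 1 → 18 → 2 → 13 → 4 → 3 → 8 → … (one orbit).
Cycle lengths of π_18 on ℤ/23ℤ: [11, 11, 1]; 3 cycles in total.
Σ(ℓ_i−1) = 23−3 = 20; sign = (−1)^20 = +1.

+1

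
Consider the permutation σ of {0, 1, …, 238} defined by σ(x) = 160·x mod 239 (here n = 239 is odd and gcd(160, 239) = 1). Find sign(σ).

+1

Trace 32: π^k(32) = [32, 101, 147, 98, 145, 17, 91] for k=0..6.
The orbit structure of x ↦ 160x mod 239: 3 orbits of sizes [119, 119, 1].
sign(π) = (−1)^{n − #cycles} = (−1)^{239−3} = (−1)^236 = +1.
Via Zolotarev, sign(π_{160}) = (160|239) = +1.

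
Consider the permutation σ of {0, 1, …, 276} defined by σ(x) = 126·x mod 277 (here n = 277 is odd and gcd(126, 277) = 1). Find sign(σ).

-1

Trace 40: π^k(40) = [40, 54, 156, 266, 276, 151, 190] for k=0..6.
The orbit structure of x ↦ 126x mod 277: 2 orbits of sizes [276, 1].
With 2 cycles on 277 points, sign = (−1)^{277−2} = -1.
Check: (126/277) = -1 by Zolotarev.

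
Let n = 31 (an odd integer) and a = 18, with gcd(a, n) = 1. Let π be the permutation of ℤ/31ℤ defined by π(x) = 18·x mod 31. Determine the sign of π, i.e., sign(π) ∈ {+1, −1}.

Orbit of 28 under x↦18x: [28, 8, 20, 19, 1, 18, 14]… (length divides ord_31(18)).
Cycle lengths of π_18 on ℤ/31ℤ: [15, 15, 1]; 3 cycles in total.
n − c = 31 − 3 = 28; sign = (−1)^28 = +1.

+1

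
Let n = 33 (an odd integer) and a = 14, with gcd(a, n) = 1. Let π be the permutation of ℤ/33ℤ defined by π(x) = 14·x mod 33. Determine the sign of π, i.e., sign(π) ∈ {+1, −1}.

-1

Trace 23: π^k(23) = [23, 25, 20, 16, 26, 1, 14] for k=0..6.
Cycle type of π: 10×2 + 5×2 + 2 + 1; total 6 cycles.
sign(π) = (−1)^{n − #cycles} = (−1)^{33−6} = (−1)^27 = -1.
(14|33)_J = -1 (Zolotarev's lemma cross-check).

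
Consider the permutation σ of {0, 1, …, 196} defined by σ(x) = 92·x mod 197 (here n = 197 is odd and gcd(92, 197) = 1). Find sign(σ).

Start at x=25: 25 → 133 → 22 → 54 → 43 → 16 → 93 → … (one orbit).
Cycle lengths of π_92 on ℤ/197ℤ: [98, 98, 1]; 3 cycles in total.
3 cycles on 197: each ℓ→(−1)^(ℓ−1), product (−1)^194 = +1.
The Jacobi symbol (92|197) = +1 (Zolotarev) agrees.

+1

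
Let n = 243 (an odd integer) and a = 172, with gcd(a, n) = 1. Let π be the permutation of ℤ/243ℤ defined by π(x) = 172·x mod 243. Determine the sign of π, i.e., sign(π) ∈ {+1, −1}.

Orbit of 82 under x↦172x: [82, 10, 19, 109, 37, 46, 136]… (length divides ord_243(172)).
π_172 has 27 disjoint cycles with lengths [27, 27, 27, 27, 27, 27, 9, 9, 9, 9, 9, 9, 3, 3, 3, 3, 3, 3, 1, 1, 1, 1, 1, 1, 1, 1, 1] on {0,…,242}.
243 − 27 = 216 transpositions; sign(π) = (−1)^216 = +1.

+1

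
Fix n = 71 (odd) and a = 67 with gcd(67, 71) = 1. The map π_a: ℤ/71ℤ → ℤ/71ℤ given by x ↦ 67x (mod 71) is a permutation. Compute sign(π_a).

-1

Orbit of 59 under x↦67x: [59, 48, 21, 58, 52, 5, 51]… (length divides ord_71(67)).
Cycle lengths of π_67 on ℤ/71ℤ: [70, 1]; 2 cycles in total.
2 cycles on 71: each ℓ→(−1)^(ℓ−1), product (−1)^69 = -1.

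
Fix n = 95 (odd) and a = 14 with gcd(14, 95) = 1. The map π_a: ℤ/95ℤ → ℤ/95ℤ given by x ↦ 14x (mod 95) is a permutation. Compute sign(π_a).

-1

Orbit of 1 under x↦14x: [1, 14, 6, 84, 36, 29, 26]… (length divides ord_95(14)).
π_14 has 8 disjoint cycles with lengths [18, 18, 18, 18, 18, 2, 2, 1] on {0,…,94}.
95 − 8 = 87 transpositions; sign(π) = (−1)^87 = -1.
The Jacobi symbol (14|95) = -1 (Zolotarev) agrees.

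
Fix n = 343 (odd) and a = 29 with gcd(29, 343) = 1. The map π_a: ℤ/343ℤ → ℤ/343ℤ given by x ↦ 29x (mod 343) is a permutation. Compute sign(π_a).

Start at x=323: 323 → 106 → 330 → 309 → 43 → 218 → 148 → … (one orbit).
Cycle type of π: 49×6 + 7×6 + 1×7; total 19 cycles.
With 19 cycles on 343 points, sign = (−1)^{343−19} = +1.
The Jacobi symbol (29|343) = +1 (Zolotarev) agrees.

+1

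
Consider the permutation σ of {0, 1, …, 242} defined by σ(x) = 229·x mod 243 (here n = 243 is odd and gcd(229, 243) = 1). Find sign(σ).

+1

Trace 43: π^k(43) = [43, 127, 166, 106, 217, 121, 7] for k=0..6.
Decompose π into cycles: lengths [81, 81, 27, 27, 9, 9, 3, 3, 1, 1, 1] (11 cycles, including the fixed point 0).
With 11 cycles on 243 points, sign = (−1)^{243−11} = +1.
Check: (229/243) = +1 by Zolotarev.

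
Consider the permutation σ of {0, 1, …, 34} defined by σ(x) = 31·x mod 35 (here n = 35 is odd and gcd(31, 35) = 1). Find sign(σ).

Trace 11: π^k(11) = [11, 26, 1, 31, 16, 6] for k=0..5.
Cycle lengths of π_31 on ℤ/35ℤ: [6, 6, 6, 6, 6, 1, 1, 1, 1, 1]; 10 cycles in total.
Σ(ℓ_i−1) = 35−10 = 25; sign = (−1)^25 = -1.

-1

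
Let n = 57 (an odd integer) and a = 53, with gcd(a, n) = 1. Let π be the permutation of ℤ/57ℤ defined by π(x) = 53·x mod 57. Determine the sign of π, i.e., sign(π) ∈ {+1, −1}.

Trace 56: π^k(56) = [56, 4, 41, 7, 29, 55, 8] for k=0..6.
The orbit structure of x ↦ 53x mod 57: 5 orbits of sizes [18, 18, 18, 2, 1].
sign(π) = (−1)^{n − #cycles} = (−1)^{57−5} = (−1)^52 = +1.

+1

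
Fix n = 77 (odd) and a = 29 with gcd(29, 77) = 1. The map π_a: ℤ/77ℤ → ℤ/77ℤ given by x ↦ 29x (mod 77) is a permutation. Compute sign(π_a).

Start at x=1: 1 → 29 → 71 → 57 → 36 → 43 → 15 → … (one orbit).
Cycle type of π: 10×7 + 1×7; total 14 cycles.
Σ(ℓ_i−1) = 77−14 = 63; sign = (−1)^63 = -1.
Check: (29/77) = -1 by Zolotarev.

-1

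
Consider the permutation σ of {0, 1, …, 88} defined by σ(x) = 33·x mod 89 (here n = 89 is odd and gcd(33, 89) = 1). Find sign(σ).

-1

Start at x=25: 25 → 24 → 80 → 59 → 78 → 82 → 36 → … (one orbit).
Cycle lengths of π_33 on ℤ/89ℤ: [88, 1]; 2 cycles in total.
89 − 2 = 87 transpositions; sign(π) = (−1)^87 = -1.
Via Zolotarev, sign(π_{33}) = (33|89) = -1.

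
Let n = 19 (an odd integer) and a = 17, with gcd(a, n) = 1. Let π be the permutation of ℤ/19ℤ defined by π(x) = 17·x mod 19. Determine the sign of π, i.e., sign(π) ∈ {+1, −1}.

+1

Orbit of 1 under x↦17x: [1, 17, 4, 11, 16, 6, 7]… (length divides ord_19(17)).
Decompose π into cycles: lengths [9, 9, 1] (3 cycles, including the fixed point 0).
sign(π) = (−1)^{n − #cycles} = (−1)^{19−3} = (−1)^16 = +1.
Zolotarev: (17|19) = +1, matching the cycle-count sign.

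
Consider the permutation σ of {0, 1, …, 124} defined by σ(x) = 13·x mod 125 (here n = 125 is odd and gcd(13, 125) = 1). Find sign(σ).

-1

Orbit of 17 under x↦13x: [17, 96, 123, 99, 37, 106, 3]… (length divides ord_125(13)).
Cycle lengths of π_13 on ℤ/125ℤ: [100, 20, 4, 1]; 4 cycles in total.
sign(π) = (−1)^{n − #cycles} = (−1)^{125−4} = (−1)^121 = -1.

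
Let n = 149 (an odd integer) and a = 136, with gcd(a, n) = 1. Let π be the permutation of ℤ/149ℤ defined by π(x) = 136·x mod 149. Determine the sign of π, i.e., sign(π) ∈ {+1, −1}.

-1

Start at x=106: 106 → 112 → 34 → 5 → 84 → 100 → 41 → … (one orbit).
Cycle type of π: 148 + 1; total 2 cycles.
With 2 cycles on 149 points, sign = (−1)^{149−2} = -1.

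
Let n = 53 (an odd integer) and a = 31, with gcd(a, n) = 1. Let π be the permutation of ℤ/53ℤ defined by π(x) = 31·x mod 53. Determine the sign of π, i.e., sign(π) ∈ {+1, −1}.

Orbit of 9 under x↦31x: [9, 14, 10, 45, 17, 50, 13]… (length divides ord_53(31)).
Cycle lengths of π_31 on ℤ/53ℤ: [52, 1]; 2 cycles in total.
53 − 2 = 51 transpositions; sign(π) = (−1)^51 = -1.

-1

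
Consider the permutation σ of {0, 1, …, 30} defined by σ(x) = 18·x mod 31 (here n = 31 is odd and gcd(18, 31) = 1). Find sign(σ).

+1

Start at x=1: 1 → 18 → 14 → 4 → 10 → 25 → 16 → … (one orbit).
The orbit structure of x ↦ 18x mod 31: 3 orbits of sizes [15, 15, 1].
With 3 cycles on 31 points, sign = (−1)^{31−3} = +1.
Check: (18/31) = +1 by Zolotarev.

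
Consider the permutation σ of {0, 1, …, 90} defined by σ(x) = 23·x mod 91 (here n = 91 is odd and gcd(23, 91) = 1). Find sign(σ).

Trace 16: π^k(16) = [16, 4, 1, 23, 74, 64] for k=0..5.
Cycle type of π: 6×14 + 3×2 + 1; total 17 cycles.
With 17 cycles on 91 points, sign = (−1)^{91−17} = +1.

+1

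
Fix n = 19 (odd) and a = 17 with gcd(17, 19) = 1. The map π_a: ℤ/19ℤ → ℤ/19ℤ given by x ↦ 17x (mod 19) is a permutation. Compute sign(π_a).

Orbit of 9 under x↦17x: [9, 1, 17, 4, 11, 16, 6]… (length divides ord_19(17)).
3 cycles of lengths [9, 9, 1].
19 − 3 = 16 transpositions; sign(π) = (−1)^16 = +1.
(17|19)_J = +1 (Zolotarev's lemma cross-check).

+1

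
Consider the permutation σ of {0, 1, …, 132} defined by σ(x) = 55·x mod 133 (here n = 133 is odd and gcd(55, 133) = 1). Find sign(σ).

-1

Trace 92: π^k(92) = [92, 6, 64, 62, 85, 20, 36] for k=0..6.
π_55 has 12 disjoint cycles with lengths [18, 18, 18, 18, 18, 18, 9, 9, 2, 2, 2, 1] on {0,…,132}.
n − c = 133 − 12 = 121; sign = (−1)^121 = -1.
Via Zolotarev, sign(π_{55}) = (55|133) = -1.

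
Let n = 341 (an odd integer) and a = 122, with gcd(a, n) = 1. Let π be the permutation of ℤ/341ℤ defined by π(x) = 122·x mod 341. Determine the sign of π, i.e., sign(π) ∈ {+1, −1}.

Trace 122: π^k(122) = [122, 221, 23, 78, 309, 188, 89] for k=0..6.
Decompose π into cycles: lengths [10, 10, 10, 10, 10, 10, 10, 10, 10, 10, 10, 10, 10, 10, 10, 10, 10, 10, 10, 10, 10, 10, 10, 10, 10, 10, 10, 10, 10, 10, 10, 10, 10, 1, 1, 1, 1, 1, 1, 1, 1, 1, 1, 1] (44 cycles, including the fixed point 0).
Σ(ℓ_i−1) = 341−44 = 297; sign = (−1)^297 = -1.
The Jacobi symbol (122|341) = -1 (Zolotarev) agrees.

-1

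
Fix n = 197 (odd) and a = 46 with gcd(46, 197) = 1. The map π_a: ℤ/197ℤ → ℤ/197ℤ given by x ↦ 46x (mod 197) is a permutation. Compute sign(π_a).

Trace 3: π^k(3) = [3, 138, 44, 54, 120, 4, 184] for k=0..6.
π_46 has 2 disjoint cycles with lengths [196, 1] on {0,…,196}.
n − c = 197 − 2 = 195; sign = (−1)^195 = -1.

-1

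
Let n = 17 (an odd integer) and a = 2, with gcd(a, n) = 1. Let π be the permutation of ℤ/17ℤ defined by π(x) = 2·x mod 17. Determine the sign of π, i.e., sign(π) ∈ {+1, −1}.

+1

Start at x=16: 16 → 15 → 13 → 9 → 1 → 2 → 4 → … (one orbit).
The orbit structure of x ↦ 2x mod 17: 3 orbits of sizes [8, 8, 1].
17 − 3 = 14 transpositions; sign(π) = (−1)^14 = +1.
(2|17)_J = +1 (Zolotarev's lemma cross-check).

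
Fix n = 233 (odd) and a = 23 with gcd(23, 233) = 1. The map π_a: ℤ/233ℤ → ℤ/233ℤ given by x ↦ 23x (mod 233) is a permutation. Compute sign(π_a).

+1

Orbit of 148 under x↦23x: [148, 142, 4, 92, 19, 204, 32]… (length divides ord_233(23)).
The orbit structure of x ↦ 23x mod 233: 9 orbits of sizes [29, 29, 29, 29, 29, 29, 29, 29, 1].
n − c = 233 − 9 = 224; sign = (−1)^224 = +1.
Zolotarev: (23|233) = +1, matching the cycle-count sign.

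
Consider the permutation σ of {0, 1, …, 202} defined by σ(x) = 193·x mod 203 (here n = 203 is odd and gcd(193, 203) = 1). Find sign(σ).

-1

Trace 169: π^k(169) = [169, 137, 51, 99, 25, 156, 64] for k=0..6.
The orbit structure of x ↦ 193x mod 203: 6 orbits of sizes [84, 84, 28, 3, 3, 1].
6 cycles on 203: each ℓ→(−1)^(ℓ−1), product (−1)^197 = -1.
(193|203)_J = -1 (Zolotarev's lemma cross-check).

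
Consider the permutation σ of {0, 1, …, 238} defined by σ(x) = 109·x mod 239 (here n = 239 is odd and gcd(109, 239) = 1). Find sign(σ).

Start at x=40: 40 → 58 → 108 → 61 → 196 → 93 → 99 → … (one orbit).
Cycle type of π: 119×2 + 1; total 3 cycles.
n − c = 239 − 3 = 236; sign = (−1)^236 = +1.
The Jacobi symbol (109|239) = +1 (Zolotarev) agrees.

+1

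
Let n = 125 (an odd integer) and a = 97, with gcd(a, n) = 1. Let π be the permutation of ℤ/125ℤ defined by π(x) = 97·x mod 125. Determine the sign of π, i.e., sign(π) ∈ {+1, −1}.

-1

Orbit of 72 under x↦97x: [72, 109, 73, 81, 107, 4, 13]… (length divides ord_125(97)).
The orbit structure of x ↦ 97x mod 125: 4 orbits of sizes [100, 20, 4, 1].
With 4 cycles on 125 points, sign = (−1)^{125−4} = -1.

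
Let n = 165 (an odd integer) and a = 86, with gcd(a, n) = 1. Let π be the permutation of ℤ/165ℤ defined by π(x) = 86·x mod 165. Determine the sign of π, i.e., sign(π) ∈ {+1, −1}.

Trace 16: π^k(16) = [16, 56, 31, 26, 91, 71, 1] for k=0..6.
Cycle lengths of π_86 on ℤ/165ℤ: [10, 10, 10, 10, 10, 10, 10, 10, 10, 10, 5, 5, 5, 5, 5, 5, 5, 5, 5, 5, 2, 2, 2, 2, 2, 1, 1, 1, 1, 1]; 30 cycles in total.
Σ(ℓ_i−1) = 165−30 = 135; sign = (−1)^135 = -1.
(86|165)_J = -1 (Zolotarev's lemma cross-check).

-1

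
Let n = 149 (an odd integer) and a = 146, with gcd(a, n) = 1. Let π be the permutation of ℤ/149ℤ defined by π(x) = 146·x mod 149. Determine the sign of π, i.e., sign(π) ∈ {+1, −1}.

Orbit of 124 under x↦146x: [124, 75, 73, 79, 61, 115, 102]… (length divides ord_149(146)).
The orbit structure of x ↦ 146x mod 149: 2 orbits of sizes [148, 1].
With 2 cycles on 149 points, sign = (−1)^{149−2} = -1.

-1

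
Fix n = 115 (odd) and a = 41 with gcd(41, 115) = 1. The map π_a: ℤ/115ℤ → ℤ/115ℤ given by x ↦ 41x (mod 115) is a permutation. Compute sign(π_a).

+1

Orbit of 16 under x↦41x: [16, 81, 101, 1, 41, 71, 36]… (length divides ord_115(41)).
15 cycles of lengths [11, 11, 11, 11, 11, 11, 11, 11, 11, 11, 1, 1, 1, 1, 1].
With 15 cycles on 115 points, sign = (−1)^{115−15} = +1.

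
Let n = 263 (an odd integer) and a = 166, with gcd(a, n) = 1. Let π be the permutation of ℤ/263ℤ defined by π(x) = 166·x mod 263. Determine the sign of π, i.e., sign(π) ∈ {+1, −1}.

+1

Trace 75: π^k(75) = [75, 89, 46, 9, 179, 258, 222] for k=0..6.
The orbit structure of x ↦ 166x mod 263: 3 orbits of sizes [131, 131, 1].
Σ(ℓ_i−1) = 263−3 = 260; sign = (−1)^260 = +1.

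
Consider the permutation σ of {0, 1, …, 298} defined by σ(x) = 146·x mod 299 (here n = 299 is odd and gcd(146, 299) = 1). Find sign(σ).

+1

Trace 48: π^k(48) = [48, 131, 289, 35, 27, 55, 256] for k=0..6.
Cycle type of π: 33×8 + 11×2 + 3×4 + 1; total 15 cycles.
299 − 15 = 284 transpositions; sign(π) = (−1)^284 = +1.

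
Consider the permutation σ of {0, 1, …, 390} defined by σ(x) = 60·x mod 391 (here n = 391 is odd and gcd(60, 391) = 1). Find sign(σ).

Trace 200: π^k(200) = [200, 270, 169, 365, 4, 240, 324] for k=0..6.
π_60 has 8 disjoint cycles with lengths [88, 88, 88, 88, 22, 8, 8, 1] on {0,…,390}.
391 − 8 = 383 transpositions; sign(π) = (−1)^383 = -1.
(60|391)_J = -1 (Zolotarev's lemma cross-check).

-1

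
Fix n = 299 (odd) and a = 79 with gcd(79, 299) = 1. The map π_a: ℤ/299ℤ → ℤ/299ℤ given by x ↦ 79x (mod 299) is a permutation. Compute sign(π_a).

-1

Trace 79: π^k(79) = [79, 261, 287, 248, 157, 144, 14] for k=0..6.
Decompose π into cycles: lengths [22, 22, 22, 22, 22, 22, 22, 22, 22, 22, 22, 22, 22, 1, 1, 1, 1, 1, 1, 1, 1, 1, 1, 1, 1, 1] (26 cycles, including the fixed point 0).
Σ(ℓ_i−1) = 299−26 = 273; sign = (−1)^273 = -1.
Zolotarev: (79|299) = -1, matching the cycle-count sign.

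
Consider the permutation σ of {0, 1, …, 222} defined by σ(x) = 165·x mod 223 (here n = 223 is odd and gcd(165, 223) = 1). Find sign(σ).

Trace 212: π^k(212) = [212, 192, 14, 80, 43, 182, 148] for k=0..6.
Cycle lengths of π_165 on ℤ/223ℤ: [222, 1]; 2 cycles in total.
With 2 cycles on 223 points, sign = (−1)^{223−2} = -1.
Via Zolotarev, sign(π_{165}) = (165|223) = -1.

-1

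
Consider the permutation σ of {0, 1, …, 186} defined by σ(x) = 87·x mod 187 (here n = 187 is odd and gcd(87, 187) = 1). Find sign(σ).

Orbit of 76 under x↦87x: [76, 67, 32, 166, 43, 1, 87]… (length divides ord_187(87)).
Cycle type of π: 8×22 + 2×5 + 1; total 28 cycles.
n − c = 187 − 28 = 159; sign = (−1)^159 = -1.
The Jacobi symbol (87|187) = -1 (Zolotarev) agrees.

-1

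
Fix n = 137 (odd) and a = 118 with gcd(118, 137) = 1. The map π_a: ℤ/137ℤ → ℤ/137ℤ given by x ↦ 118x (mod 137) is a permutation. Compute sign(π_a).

Start at x=115: 115 → 7 → 4 → 61 → 74 → 101 → 136 → … (one orbit).
Cycle lengths of π_118 on ℤ/137ℤ: [68, 68, 1]; 3 cycles in total.
137 − 3 = 134 transpositions; sign(π) = (−1)^134 = +1.

+1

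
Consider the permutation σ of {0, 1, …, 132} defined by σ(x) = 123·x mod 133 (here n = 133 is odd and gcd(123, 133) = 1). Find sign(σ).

Trace 106: π^k(106) = [106, 4, 93, 1, 123, 100, 64] for k=0..6.
Cycle lengths of π_123 on ℤ/133ℤ: [9, 9, 9, 9, 9, 9, 9, 9, 9, 9, 9, 9, 9, 9, 3, 3, 1]; 17 cycles in total.
n − c = 133 − 17 = 116; sign = (−1)^116 = +1.

+1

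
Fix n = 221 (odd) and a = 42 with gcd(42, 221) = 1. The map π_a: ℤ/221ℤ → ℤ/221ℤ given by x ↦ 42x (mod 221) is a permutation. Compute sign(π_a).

Trace 1: π^k(1) = [1, 42, 217, 53, 16, 9, 157] for k=0..6.
Cycle type of π: 24×8 + 8×2 + 3×4 + 1; total 15 cycles.
With 15 cycles on 221 points, sign = (−1)^{221−15} = +1.

+1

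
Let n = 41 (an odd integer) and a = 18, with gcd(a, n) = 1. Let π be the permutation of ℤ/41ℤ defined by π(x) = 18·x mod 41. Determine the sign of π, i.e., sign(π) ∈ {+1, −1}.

+1

Start at x=37: 37 → 10 → 16 → 1 → 18 → 37 (one orbit).
π_18 has 9 disjoint cycles with lengths [5, 5, 5, 5, 5, 5, 5, 5, 1] on {0,…,40}.
With 9 cycles on 41 points, sign = (−1)^{41−9} = +1.
Check: (18/41) = +1 by Zolotarev.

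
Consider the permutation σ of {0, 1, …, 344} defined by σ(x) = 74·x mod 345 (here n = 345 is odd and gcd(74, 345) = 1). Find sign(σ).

Start at x=151: 151 → 134 → 256 → 314 → 121 → 329 → 196 → … (one orbit).
Decompose π into cycles: lengths [22, 22, 22, 22, 22, 22, 22, 22, 22, 22, 22, 22, 22, 22, 22, 2, 2, 2, 2, 2, 2, 2, 1] (23 cycles, including the fixed point 0).
n − c = 345 − 23 = 322; sign = (−1)^322 = +1.

+1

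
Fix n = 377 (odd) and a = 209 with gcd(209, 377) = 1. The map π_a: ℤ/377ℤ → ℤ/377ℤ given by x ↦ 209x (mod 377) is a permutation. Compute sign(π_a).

+1

Trace 209: π^k(209) = [209, 326, 274, 339, 352, 53, 144] for k=0..6.
39 cycles of lengths [14, 14, 14, 14, 14, 14, 14, 14, 14, 14, 14, 14, 14, 14, 14, 14, 14, 14, 14, 14, 14, 14, 14, 14, 14, 14, 1, 1, 1, 1, 1, 1, 1, 1, 1, 1, 1, 1, 1].
n − c = 377 − 39 = 338; sign = (−1)^338 = +1.
(209|377)_J = +1 (Zolotarev's lemma cross-check).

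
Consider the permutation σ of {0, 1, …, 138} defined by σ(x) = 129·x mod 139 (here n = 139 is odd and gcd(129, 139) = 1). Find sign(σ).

+1

Start at x=55: 55 → 6 → 79 → 44 → 116 → 91 → 63 → … (one orbit).
7 cycles of lengths [23, 23, 23, 23, 23, 23, 1].
139 − 7 = 132 transpositions; sign(π) = (−1)^132 = +1.
The Jacobi symbol (129|139) = +1 (Zolotarev) agrees.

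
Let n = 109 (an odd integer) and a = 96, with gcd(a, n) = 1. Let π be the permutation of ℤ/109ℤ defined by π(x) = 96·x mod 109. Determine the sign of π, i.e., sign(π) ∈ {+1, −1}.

Orbit of 65 under x↦96x: [65, 27, 85, 94, 86, 81, 37]… (length divides ord_109(96)).
Decompose π into cycles: lengths [108, 1] (2 cycles, including the fixed point 0).
2 cycles on 109: each ℓ→(−1)^(ℓ−1), product (−1)^107 = -1.
The Jacobi symbol (96|109) = -1 (Zolotarev) agrees.

-1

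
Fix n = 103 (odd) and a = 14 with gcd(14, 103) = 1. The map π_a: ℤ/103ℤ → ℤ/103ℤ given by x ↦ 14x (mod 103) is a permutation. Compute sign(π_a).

Start at x=100: 100 → 61 → 30 → 8 → 9 → 23 → 13 → … (one orbit).
π_14 has 7 disjoint cycles with lengths [17, 17, 17, 17, 17, 17, 1] on {0,…,102}.
7 cycles on 103: each ℓ→(−1)^(ℓ−1), product (−1)^96 = +1.
(14|103)_J = +1 (Zolotarev's lemma cross-check).

+1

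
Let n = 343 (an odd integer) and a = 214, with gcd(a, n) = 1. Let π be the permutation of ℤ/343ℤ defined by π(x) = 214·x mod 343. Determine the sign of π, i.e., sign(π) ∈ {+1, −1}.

Orbit of 197 under x↦214x: [197, 312, 226, 1, 214, 177, 148]… (length divides ord_343(214)).
Cycle lengths of π_214 on ℤ/343ℤ: [21, 21, 21, 21, 21, 21, 21, 21, 21, 21, 21, 21, 21, 21, 3, 3, 3, 3, 3, 3, 3, 3, 3, 3, 3, 3, 3, 3, 3, 3, 1]; 31 cycles in total.
343 − 31 = 312 transpositions; sign(π) = (−1)^312 = +1.
Zolotarev: (214|343) = +1, matching the cycle-count sign.

+1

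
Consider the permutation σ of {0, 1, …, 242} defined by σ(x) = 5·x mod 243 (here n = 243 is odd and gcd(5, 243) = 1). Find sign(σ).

Start at x=79: 79 → 152 → 31 → 155 → 46 → 230 → 178 → … (one orbit).
Cycle lengths of π_5 on ℤ/243ℤ: [162, 54, 18, 6, 2, 1]; 6 cycles in total.
sign(π) = (−1)^{n − #cycles} = (−1)^{243−6} = (−1)^237 = -1.
Via Zolotarev, sign(π_{5}) = (5|243) = -1.

-1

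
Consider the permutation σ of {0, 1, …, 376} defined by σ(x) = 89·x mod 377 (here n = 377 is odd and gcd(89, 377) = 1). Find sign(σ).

+1

Orbit of 207 under x↦89x: [207, 327, 74, 177, 296, 331, 53]… (length divides ord_377(89)).
Decompose π into cycles: lengths [84, 84, 84, 84, 28, 12, 1] (7 cycles, including the fixed point 0).
sign(π) = (−1)^{n − #cycles} = (−1)^{377−7} = (−1)^370 = +1.
(89|377)_J = +1 (Zolotarev's lemma cross-check).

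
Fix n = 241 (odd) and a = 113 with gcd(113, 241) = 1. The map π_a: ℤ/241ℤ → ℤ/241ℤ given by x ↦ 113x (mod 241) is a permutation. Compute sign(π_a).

+1

Trace 60: π^k(60) = [60, 32, 1, 113, 237, 30, 16] for k=0..6.
11 cycles of lengths [24, 24, 24, 24, 24, 24, 24, 24, 24, 24, 1].
Σ(ℓ_i−1) = 241−11 = 230; sign = (−1)^230 = +1.
Zolotarev: (113|241) = +1, matching the cycle-count sign.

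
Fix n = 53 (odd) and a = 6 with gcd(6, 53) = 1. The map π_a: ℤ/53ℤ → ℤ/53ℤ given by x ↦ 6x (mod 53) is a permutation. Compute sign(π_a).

Trace 28: π^k(28) = [28, 9, 1, 6, 36, 4, 24] for k=0..6.
Cycle type of π: 26×2 + 1; total 3 cycles.
3 cycles on 53: each ℓ→(−1)^(ℓ−1), product (−1)^50 = +1.
(6|53)_J = +1 (Zolotarev's lemma cross-check).

+1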